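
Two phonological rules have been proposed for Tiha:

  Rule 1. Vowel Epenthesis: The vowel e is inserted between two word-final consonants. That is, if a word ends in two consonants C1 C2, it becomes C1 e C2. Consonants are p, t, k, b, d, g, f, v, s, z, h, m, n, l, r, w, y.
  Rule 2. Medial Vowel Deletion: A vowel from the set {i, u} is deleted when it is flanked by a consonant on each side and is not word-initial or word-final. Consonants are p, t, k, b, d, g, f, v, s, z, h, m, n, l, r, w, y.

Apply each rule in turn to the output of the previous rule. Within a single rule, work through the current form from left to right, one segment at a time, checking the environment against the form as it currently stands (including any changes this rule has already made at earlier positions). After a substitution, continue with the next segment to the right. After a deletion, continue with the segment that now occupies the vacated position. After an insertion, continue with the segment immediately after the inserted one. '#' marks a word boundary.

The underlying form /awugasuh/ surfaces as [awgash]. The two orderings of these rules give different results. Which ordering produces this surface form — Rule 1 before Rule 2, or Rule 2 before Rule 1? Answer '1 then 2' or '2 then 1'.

Order 1 then 2:
  1 Vowel Epenthesis: no change — [awugasuh]
  2 Medial Vowel Deletion: [awugasuh] → [awgash]
  result: [awgash]
Order 2 then 1:
  2 Medial Vowel Deletion: [awugasuh] → [awgash]
  1 Vowel Epenthesis: [awgash] → [awgaseh]
  result: [awgaseh]

1 then 2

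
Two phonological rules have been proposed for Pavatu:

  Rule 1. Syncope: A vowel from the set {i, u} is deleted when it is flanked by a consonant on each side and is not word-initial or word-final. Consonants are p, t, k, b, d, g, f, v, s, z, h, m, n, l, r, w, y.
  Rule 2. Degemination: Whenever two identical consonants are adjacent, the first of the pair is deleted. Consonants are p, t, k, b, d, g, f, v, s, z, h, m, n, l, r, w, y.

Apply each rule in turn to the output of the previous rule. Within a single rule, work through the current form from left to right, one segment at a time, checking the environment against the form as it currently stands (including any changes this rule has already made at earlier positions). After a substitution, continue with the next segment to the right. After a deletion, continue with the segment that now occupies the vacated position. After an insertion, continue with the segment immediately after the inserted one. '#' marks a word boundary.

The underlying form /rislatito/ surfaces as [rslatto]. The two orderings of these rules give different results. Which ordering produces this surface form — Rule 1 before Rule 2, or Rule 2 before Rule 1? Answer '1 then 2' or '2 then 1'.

Order 1 then 2:
  1 Syncope: [rislatito] → [rslatto]
  2 Degemination: [rslatto] → [rslato]
  result: [rslato]
Order 2 then 1:
  2 Degemination: no change — [rislatito]
  1 Syncope: [rislatito] → [rslatto]
  result: [rslatto]

2 then 1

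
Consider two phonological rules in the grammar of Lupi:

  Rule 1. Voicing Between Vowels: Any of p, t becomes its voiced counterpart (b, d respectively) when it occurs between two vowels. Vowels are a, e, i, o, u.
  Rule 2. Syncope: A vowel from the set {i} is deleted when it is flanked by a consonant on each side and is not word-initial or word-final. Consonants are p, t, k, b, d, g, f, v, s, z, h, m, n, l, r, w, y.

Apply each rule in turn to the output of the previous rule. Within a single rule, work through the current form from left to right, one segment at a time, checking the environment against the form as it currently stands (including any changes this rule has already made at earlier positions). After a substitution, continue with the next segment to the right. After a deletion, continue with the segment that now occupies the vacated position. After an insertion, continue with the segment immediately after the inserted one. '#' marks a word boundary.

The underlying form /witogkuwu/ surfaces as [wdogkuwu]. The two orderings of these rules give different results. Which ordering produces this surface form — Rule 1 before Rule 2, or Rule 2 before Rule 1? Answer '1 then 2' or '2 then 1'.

1 then 2

Order 1 then 2:
  1 Voicing Between Vowels: [witogkuwu] → [widogkuwu]
  2 Syncope: [widogkuwu] → [wdogkuwu]
  result: [wdogkuwu]
Order 2 then 1:
  2 Syncope: [witogkuwu] → [wtogkuwu]
  1 Voicing Between Vowels: no change — [wtogkuwu]
  result: [wtogkuwu]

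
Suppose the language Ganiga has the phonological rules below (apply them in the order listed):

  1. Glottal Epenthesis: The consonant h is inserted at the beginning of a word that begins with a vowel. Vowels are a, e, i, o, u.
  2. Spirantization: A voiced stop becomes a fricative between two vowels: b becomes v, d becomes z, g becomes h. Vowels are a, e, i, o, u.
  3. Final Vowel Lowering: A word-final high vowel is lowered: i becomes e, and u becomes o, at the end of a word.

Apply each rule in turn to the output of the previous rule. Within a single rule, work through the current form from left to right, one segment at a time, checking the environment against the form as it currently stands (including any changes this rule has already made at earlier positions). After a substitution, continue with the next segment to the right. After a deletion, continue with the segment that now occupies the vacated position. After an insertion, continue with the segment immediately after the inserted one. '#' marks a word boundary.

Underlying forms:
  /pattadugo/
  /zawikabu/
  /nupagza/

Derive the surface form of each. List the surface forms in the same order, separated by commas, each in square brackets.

[pattazuho], [zawikavo], [nupagza]

/pattadugo/:
  1 Glottal Epenthesis: no change — [pattadugo]
  2 Spirantization: [pattadugo] → [pattazuho]
  3 Final Vowel Lowering: no change — [pattazuho]
/zawikabu/:
  1 Glottal Epenthesis: no change — [zawikabu]
  2 Spirantization: [zawikabu] → [zawikavu]
  3 Final Vowel Lowering: [zawikavu] → [zawikavo]
/nupagza/:
  1 Glottal Epenthesis: no change — [nupagza]
  2 Spirantization: no change — [nupagza]
  3 Final Vowel Lowering: no change — [nupagza]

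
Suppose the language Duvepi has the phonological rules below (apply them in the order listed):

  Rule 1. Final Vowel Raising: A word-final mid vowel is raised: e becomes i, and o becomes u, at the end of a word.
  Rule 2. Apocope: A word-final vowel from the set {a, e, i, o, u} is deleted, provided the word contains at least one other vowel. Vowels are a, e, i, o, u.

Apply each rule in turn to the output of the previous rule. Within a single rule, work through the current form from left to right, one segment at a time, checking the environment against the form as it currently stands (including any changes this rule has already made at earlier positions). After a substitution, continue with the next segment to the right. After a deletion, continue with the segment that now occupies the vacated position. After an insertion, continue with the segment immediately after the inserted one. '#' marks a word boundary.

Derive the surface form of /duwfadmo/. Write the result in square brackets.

Rule 1 Final Vowel Raising: [duwfadmo] → [duwfadmu]
Rule 2 Apocope: [duwfadmu] → [duwfadm]

[duwfadm]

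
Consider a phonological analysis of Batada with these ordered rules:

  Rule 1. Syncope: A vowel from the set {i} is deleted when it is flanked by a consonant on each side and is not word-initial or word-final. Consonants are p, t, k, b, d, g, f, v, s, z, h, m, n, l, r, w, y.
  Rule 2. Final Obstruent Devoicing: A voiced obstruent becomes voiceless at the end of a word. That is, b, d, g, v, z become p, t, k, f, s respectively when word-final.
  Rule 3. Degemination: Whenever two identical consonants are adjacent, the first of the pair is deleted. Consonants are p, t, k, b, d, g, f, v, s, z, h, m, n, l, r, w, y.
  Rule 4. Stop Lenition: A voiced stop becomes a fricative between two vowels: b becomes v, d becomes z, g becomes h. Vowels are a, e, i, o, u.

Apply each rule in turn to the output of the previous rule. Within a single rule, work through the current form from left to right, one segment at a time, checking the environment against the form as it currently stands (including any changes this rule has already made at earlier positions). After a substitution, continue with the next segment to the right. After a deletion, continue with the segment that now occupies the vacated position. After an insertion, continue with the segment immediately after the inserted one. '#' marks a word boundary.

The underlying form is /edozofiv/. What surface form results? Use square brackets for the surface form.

Rule 1 Syncope: [edozofiv] → [edozofv]
Rule 2 Final Obstruent Devoicing: [edozofv] → [edozoff]
Rule 3 Degemination: [edozoff] → [edozof]
Rule 4 Stop Lenition: [edozof] → [ezozof]

[ezozof]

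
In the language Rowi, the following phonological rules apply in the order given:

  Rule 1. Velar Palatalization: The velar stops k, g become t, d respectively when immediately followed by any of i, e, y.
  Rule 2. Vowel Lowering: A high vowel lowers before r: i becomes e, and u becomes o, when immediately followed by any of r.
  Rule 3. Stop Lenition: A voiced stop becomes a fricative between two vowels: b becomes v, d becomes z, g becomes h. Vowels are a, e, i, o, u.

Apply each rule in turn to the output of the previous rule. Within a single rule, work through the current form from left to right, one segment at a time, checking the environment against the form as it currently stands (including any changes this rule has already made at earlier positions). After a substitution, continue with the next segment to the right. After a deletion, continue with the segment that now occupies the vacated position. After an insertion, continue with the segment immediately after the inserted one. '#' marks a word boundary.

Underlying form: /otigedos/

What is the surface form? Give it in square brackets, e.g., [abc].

[otizezos]

Rule 1 Velar Palatalization: [otigedos] → [otidedos]
Rule 2 Vowel Lowering: no change — [otidedos]
Rule 3 Stop Lenition: [otidedos] → [otizezos]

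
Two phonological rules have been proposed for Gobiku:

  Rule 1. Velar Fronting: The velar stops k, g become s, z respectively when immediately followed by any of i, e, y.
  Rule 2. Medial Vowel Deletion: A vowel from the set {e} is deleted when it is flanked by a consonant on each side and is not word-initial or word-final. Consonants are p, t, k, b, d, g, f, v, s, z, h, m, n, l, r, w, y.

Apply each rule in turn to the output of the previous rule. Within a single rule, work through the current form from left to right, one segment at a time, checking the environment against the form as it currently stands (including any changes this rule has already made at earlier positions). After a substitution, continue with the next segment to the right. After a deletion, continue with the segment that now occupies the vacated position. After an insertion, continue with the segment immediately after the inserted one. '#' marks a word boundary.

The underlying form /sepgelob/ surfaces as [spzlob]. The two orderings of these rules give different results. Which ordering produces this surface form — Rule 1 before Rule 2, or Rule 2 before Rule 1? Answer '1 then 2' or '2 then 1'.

Order 1 then 2:
  1 Velar Fronting: [sepgelob] → [sepzelob]
  2 Medial Vowel Deletion: [sepzelob] → [spzlob]
  result: [spzlob]
Order 2 then 1:
  2 Medial Vowel Deletion: [sepgelob] → [spglob]
  1 Velar Fronting: no change — [spglob]
  result: [spglob]

1 then 2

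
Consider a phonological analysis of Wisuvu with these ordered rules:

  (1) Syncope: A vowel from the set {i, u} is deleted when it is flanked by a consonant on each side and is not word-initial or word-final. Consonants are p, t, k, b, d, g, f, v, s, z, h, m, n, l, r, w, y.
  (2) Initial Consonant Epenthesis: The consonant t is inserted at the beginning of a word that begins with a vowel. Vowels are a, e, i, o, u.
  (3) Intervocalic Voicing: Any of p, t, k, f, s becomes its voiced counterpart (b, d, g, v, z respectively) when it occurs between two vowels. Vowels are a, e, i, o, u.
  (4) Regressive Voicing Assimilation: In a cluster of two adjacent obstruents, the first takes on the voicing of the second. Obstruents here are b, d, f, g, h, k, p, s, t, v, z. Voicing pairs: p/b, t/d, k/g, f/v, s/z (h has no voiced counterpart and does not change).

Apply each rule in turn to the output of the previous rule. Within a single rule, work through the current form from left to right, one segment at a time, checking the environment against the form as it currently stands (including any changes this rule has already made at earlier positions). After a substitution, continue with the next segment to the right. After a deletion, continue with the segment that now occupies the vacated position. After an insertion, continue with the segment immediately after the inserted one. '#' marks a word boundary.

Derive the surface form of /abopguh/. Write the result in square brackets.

(1) Syncope: [abopguh] → [abopgh]
(2) Initial Consonant Epenthesis: [abopgh] → [tabopgh]
(3) Intervocalic Voicing: no change — [tabopgh]
(4) Regressive Voicing Assimilation: [tabopgh] → [tabobkh]

[tabobkh]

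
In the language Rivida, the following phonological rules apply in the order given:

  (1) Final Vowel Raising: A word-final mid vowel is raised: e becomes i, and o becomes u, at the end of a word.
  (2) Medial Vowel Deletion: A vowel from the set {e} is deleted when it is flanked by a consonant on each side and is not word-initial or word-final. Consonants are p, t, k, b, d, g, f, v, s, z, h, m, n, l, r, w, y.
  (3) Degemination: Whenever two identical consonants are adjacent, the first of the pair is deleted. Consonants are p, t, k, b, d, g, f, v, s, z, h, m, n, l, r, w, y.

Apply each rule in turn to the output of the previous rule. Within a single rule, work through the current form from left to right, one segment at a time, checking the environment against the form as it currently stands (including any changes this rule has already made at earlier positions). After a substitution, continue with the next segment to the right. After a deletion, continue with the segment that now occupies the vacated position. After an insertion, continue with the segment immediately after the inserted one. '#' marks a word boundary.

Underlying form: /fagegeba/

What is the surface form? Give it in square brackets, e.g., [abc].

(1) Final Vowel Raising: no change — [fagegeba]
(2) Medial Vowel Deletion: [fagegeba] → [faggba]
(3) Degemination: [faggba] → [fagba]

[fagba]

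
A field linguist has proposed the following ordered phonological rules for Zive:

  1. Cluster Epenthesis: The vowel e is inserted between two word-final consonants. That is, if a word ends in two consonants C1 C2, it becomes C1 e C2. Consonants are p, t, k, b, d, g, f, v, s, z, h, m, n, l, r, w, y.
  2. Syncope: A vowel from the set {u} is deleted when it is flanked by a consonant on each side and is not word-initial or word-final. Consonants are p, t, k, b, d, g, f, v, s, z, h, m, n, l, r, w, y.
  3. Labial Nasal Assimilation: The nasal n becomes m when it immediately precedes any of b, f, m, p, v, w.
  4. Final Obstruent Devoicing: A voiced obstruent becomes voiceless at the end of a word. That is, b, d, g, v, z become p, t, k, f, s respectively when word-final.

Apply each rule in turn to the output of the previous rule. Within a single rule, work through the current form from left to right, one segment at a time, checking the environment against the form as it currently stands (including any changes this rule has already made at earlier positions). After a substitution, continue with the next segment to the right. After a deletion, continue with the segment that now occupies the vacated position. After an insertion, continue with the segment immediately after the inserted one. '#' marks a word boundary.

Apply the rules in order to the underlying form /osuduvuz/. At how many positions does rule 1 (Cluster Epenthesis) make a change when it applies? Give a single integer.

0

1 Cluster Epenthesis: no change — [osuduvuz]
2 Syncope: [osuduvuz] → [osdvz]
3 Labial Nasal Assimilation: no change — [osdvz]
4 Final Obstruent Devoicing: [osdvz] → [osdvs]
Rule 1 changed 0 position(s).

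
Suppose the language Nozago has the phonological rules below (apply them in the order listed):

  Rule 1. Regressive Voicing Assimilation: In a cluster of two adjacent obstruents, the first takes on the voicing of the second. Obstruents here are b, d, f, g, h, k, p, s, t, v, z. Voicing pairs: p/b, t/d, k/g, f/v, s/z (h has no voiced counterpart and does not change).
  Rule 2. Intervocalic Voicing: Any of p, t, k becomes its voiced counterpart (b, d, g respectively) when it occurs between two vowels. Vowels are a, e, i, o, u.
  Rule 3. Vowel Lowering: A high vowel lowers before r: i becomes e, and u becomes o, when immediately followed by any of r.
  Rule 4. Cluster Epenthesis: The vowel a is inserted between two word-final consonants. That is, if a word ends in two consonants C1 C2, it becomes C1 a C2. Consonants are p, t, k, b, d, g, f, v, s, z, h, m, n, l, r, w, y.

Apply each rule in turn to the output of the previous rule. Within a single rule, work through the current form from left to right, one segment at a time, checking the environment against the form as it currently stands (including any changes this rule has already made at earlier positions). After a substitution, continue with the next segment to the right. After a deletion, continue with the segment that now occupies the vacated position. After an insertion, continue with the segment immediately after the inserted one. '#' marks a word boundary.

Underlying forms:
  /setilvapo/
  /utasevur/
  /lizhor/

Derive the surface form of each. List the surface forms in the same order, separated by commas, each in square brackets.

/setilvapo/:
  Rule 1 Regressive Voicing Assimilation: no change — [setilvapo]
  Rule 2 Intervocalic Voicing: [setilvapo] → [sedilvabo]
  Rule 3 Vowel Lowering: no change — [sedilvabo]
  Rule 4 Cluster Epenthesis: no change — [sedilvabo]
/utasevur/:
  Rule 1 Regressive Voicing Assimilation: no change — [utasevur]
  Rule 2 Intervocalic Voicing: [utasevur] → [udasevur]
  Rule 3 Vowel Lowering: [udasevur] → [udasevor]
  Rule 4 Cluster Epenthesis: no change — [udasevor]
/lizhor/:
  Rule 1 Regressive Voicing Assimilation: [lizhor] → [lishor]
  Rule 2 Intervocalic Voicing: no change — [lishor]
  Rule 3 Vowel Lowering: no change — [lishor]
  Rule 4 Cluster Epenthesis: no change — [lishor]

[sedilvabo], [udasevor], [lishor]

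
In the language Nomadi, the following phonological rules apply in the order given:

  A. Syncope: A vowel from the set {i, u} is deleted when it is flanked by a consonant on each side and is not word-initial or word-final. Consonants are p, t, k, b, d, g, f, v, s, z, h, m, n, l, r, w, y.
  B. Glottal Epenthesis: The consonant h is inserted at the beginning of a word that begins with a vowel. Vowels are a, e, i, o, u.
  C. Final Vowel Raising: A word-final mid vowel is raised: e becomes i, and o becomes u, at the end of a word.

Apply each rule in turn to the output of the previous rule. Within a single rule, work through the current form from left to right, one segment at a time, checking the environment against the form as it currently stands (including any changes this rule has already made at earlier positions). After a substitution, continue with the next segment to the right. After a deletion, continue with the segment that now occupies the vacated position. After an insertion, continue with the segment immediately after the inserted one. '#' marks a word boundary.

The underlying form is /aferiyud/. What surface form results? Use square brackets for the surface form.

A Syncope: [aferiyud] → [aferyd]
B Glottal Epenthesis: [aferyd] → [haferyd]
C Final Vowel Raising: no change — [haferyd]

[haferyd]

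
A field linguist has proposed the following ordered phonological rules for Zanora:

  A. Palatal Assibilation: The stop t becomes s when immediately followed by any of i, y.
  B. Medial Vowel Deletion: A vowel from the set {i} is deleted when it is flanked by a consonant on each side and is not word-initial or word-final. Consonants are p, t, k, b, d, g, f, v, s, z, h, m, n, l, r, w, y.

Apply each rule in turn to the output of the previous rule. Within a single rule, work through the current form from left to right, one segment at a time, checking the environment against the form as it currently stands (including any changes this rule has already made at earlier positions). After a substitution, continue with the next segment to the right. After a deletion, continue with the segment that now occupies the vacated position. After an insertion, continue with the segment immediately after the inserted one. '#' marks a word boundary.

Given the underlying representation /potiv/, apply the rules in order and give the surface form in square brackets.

A Palatal Assibilation: [potiv] → [posiv]
B Medial Vowel Deletion: [posiv] → [posv]

[posv]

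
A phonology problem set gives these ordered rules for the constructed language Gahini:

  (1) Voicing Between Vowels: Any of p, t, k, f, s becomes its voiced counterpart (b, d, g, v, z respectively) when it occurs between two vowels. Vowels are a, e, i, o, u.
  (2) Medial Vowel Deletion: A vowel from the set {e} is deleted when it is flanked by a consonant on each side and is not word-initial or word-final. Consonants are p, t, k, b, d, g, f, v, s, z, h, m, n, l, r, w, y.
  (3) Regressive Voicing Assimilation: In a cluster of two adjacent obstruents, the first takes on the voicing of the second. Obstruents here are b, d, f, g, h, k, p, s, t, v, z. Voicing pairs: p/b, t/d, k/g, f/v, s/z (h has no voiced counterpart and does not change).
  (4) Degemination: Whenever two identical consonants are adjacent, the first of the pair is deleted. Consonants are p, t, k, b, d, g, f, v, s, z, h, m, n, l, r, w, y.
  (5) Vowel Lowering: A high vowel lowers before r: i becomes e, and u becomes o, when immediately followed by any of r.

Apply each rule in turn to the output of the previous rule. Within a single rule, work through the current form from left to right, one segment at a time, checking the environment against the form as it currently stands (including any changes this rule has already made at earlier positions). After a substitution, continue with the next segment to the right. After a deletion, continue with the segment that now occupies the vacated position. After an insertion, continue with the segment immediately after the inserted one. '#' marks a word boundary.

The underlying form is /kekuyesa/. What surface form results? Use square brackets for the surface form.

(1) Voicing Between Vowels: [kekuyesa] → [keguyeza]
(2) Medial Vowel Deletion: [keguyeza] → [kguyza]
(3) Regressive Voicing Assimilation: [kguyza] → [gguyza]
(4) Degemination: [gguyza] → [guyza]
(5) Vowel Lowering: no change — [guyza]

[guyza]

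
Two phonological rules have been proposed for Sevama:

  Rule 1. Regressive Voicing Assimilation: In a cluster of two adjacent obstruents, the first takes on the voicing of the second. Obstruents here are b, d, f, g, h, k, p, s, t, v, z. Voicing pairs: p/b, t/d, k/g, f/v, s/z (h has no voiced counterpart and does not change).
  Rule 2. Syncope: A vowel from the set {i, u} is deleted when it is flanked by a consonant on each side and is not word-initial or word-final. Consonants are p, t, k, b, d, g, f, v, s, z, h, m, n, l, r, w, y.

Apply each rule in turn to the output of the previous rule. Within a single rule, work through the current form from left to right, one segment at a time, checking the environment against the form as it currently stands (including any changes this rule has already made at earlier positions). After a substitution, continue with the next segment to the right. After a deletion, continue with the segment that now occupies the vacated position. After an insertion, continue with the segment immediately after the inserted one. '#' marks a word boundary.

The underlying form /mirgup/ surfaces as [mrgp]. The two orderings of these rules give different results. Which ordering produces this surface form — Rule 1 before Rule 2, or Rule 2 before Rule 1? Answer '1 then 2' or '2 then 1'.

Order 1 then 2:
  1 Regressive Voicing Assimilation: no change — [mirgup]
  2 Syncope: [mirgup] → [mrgp]
  result: [mrgp]
Order 2 then 1:
  2 Syncope: [mirgup] → [mrgp]
  1 Regressive Voicing Assimilation: [mrgp] → [mrkp]
  result: [mrkp]

1 then 2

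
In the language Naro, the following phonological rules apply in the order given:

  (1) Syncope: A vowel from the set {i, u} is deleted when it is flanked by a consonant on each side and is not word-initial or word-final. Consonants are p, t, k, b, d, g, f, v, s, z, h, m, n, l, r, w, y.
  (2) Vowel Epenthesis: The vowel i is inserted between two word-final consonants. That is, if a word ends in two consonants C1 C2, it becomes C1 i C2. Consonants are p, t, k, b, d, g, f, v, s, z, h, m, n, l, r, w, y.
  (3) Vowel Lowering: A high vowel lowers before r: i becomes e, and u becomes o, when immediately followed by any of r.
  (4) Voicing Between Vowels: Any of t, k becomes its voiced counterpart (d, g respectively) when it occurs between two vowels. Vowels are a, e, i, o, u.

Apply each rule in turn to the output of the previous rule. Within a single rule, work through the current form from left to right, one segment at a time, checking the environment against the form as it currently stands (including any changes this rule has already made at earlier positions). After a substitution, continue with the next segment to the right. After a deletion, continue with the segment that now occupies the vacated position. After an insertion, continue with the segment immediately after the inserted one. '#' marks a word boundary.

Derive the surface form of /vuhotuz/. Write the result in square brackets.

(1) Syncope: [vuhotuz] → [vhotz]
(2) Vowel Epenthesis: [vhotz] → [vhotiz]
(3) Vowel Lowering: no change — [vhotiz]
(4) Voicing Between Vowels: [vhotiz] → [vhodiz]

[vhodiz]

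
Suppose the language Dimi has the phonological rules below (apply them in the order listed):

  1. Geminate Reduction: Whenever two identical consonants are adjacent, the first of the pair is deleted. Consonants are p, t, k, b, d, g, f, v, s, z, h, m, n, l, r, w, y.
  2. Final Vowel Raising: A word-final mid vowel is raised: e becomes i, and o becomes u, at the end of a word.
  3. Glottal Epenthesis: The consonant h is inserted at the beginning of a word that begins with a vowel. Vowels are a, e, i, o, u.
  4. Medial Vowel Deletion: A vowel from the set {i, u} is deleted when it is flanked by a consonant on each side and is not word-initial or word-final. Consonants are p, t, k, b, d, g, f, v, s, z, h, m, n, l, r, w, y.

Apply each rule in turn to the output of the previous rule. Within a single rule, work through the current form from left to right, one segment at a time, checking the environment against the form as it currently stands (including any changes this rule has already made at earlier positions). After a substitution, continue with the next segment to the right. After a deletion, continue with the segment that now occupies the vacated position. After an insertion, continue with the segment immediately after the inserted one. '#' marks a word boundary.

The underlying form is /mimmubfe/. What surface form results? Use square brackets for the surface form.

[mmbfi]

1 Geminate Reduction: [mimmubfe] → [mimubfe]
2 Final Vowel Raising: [mimubfe] → [mimubfi]
3 Glottal Epenthesis: no change — [mimubfi]
4 Medial Vowel Deletion: [mimubfi] → [mmbfi]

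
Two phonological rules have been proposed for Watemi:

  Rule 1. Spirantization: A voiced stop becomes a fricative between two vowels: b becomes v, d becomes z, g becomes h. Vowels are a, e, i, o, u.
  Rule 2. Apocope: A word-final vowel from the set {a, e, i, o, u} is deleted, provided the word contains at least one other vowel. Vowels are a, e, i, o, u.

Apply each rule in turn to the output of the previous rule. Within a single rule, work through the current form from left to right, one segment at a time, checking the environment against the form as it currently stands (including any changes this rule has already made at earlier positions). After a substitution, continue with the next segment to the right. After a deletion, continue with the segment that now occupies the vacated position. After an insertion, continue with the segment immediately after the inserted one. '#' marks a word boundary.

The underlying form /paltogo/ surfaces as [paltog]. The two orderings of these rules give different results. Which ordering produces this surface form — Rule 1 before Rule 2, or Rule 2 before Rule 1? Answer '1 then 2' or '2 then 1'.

2 then 1

Order 1 then 2:
  1 Spirantization: [paltogo] → [paltoho]
  2 Apocope: [paltoho] → [paltoh]
  result: [paltoh]
Order 2 then 1:
  2 Apocope: [paltogo] → [paltog]
  1 Spirantization: no change — [paltog]
  result: [paltog]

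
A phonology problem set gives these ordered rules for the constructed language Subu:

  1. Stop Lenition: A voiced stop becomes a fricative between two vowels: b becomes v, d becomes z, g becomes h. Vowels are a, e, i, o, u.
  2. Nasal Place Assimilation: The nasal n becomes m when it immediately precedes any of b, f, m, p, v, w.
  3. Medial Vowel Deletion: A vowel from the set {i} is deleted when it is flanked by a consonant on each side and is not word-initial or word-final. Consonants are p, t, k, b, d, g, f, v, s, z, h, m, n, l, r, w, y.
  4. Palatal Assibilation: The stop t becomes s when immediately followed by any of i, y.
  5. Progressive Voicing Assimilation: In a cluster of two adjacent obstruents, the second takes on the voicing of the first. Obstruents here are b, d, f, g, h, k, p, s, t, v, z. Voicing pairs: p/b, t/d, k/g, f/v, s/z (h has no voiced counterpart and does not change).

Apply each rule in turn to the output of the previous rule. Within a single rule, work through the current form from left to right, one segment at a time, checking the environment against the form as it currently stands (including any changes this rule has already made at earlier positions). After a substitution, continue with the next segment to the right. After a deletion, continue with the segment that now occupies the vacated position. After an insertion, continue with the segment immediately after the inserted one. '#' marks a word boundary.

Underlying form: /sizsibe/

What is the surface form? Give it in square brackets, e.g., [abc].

[sssfe]

1 Stop Lenition: [sizsibe] → [sizsive]
2 Nasal Place Assimilation: no change — [sizsive]
3 Medial Vowel Deletion: [sizsive] → [szsve]
4 Palatal Assibilation: no change — [szsve]
5 Progressive Voicing Assimilation: [szsve] → [sssfe]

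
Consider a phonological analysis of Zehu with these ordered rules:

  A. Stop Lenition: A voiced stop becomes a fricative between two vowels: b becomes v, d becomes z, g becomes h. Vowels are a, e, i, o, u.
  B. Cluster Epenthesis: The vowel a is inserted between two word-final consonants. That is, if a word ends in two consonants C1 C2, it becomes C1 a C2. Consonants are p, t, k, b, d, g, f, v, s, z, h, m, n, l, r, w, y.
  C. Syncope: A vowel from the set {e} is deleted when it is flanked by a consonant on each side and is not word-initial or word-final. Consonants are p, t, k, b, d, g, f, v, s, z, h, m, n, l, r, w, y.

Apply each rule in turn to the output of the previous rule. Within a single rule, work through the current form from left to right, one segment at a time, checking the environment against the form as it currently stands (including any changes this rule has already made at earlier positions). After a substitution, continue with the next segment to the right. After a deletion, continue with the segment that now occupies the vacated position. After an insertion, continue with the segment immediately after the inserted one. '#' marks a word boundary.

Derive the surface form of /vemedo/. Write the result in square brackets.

[vmzo]

A Stop Lenition: [vemedo] → [vemezo]
B Cluster Epenthesis: no change — [vemezo]
C Syncope: [vemezo] → [vmzo]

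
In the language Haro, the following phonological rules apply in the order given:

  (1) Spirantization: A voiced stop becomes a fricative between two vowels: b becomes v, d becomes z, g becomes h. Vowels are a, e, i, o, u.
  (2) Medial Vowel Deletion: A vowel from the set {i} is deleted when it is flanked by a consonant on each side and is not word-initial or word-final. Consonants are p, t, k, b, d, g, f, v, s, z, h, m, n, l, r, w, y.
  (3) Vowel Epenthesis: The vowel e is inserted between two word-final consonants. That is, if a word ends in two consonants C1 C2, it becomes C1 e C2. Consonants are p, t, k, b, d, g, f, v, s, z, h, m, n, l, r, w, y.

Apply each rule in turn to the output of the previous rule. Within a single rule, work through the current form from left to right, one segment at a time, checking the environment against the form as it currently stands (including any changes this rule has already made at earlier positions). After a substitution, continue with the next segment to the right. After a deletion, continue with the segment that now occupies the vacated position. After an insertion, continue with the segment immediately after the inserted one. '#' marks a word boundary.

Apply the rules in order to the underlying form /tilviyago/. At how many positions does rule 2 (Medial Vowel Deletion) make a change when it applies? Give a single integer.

(1) Spirantization: [tilviyago] → [tilviyaho]
(2) Medial Vowel Deletion: [tilviyaho] → [tlvyaho]
(3) Vowel Epenthesis: no change — [tlvyaho]
Rule 2 changed 2 position(s).

2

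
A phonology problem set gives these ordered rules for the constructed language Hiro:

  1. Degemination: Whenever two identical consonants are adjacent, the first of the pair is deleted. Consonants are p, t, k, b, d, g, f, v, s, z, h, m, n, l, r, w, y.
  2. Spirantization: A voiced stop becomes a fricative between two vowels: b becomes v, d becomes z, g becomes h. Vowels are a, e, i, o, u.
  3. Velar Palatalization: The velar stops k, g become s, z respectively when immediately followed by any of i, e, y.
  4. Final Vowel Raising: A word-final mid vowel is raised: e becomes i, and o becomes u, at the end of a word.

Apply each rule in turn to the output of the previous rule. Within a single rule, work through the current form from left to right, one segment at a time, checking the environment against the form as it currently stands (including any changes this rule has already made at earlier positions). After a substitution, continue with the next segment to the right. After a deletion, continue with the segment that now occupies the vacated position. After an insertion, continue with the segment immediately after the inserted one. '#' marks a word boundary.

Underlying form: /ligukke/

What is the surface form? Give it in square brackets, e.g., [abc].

1 Degemination: [ligukke] → [liguke]
2 Spirantization: [liguke] → [lihuke]
3 Velar Palatalization: [lihuke] → [lihuse]
4 Final Vowel Raising: [lihuse] → [lihusi]

[lihusi]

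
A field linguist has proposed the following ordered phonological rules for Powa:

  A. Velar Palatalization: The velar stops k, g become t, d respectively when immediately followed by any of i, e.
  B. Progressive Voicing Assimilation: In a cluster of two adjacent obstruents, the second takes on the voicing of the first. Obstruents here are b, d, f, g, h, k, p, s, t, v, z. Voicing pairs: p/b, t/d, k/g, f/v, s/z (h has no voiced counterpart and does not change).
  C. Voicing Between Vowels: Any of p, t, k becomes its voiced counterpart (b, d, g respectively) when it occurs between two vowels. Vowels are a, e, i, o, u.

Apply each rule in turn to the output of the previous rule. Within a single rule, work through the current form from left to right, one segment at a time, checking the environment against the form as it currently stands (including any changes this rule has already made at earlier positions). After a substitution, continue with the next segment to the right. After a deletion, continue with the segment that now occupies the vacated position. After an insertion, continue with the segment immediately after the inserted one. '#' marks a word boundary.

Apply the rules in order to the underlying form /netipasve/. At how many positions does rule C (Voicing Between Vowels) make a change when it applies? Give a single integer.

2

A Velar Palatalization: no change — [netipasve]
B Progressive Voicing Assimilation: [netipasve] → [netipasfe]
C Voicing Between Vowels: [netipasfe] → [nedibasfe]
Rule C changed 2 position(s).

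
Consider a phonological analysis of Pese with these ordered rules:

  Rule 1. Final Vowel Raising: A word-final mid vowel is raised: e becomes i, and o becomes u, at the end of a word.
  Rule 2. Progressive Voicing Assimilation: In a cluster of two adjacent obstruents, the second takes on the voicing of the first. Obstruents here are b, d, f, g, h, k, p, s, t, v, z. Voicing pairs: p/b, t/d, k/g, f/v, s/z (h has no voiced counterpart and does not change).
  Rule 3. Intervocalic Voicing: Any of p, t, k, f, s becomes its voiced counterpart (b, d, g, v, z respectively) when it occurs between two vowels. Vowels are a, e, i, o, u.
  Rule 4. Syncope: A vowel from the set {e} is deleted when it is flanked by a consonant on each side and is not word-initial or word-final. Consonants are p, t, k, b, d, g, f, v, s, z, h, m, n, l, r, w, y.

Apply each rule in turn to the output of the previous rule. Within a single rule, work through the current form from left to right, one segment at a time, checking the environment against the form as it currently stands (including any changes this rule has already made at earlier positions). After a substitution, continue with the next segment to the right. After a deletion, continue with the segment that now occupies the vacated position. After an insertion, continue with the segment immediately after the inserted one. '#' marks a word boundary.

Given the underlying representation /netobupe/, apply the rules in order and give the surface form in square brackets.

[ndobubi]

Rule 1 Final Vowel Raising: [netobupe] → [netobupi]
Rule 2 Progressive Voicing Assimilation: no change — [netobupi]
Rule 3 Intervocalic Voicing: [netobupi] → [nedobubi]
Rule 4 Syncope: [nedobubi] → [ndobubi]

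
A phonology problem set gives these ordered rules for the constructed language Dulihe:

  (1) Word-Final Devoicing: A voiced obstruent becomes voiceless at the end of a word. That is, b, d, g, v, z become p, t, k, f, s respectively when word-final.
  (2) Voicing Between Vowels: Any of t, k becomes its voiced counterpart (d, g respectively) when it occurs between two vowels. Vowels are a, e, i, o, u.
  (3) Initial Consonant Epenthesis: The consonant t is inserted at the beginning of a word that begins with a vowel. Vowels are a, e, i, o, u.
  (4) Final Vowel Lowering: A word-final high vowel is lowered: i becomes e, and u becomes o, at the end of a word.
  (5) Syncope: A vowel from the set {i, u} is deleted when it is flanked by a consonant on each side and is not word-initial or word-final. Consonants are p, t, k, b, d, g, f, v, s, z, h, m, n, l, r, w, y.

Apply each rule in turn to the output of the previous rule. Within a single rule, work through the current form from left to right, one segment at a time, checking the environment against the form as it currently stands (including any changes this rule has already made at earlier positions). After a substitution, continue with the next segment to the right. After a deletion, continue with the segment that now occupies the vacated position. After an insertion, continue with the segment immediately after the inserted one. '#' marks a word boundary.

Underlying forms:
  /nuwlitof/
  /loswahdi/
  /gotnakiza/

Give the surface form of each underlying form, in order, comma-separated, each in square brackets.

/nuwlitof/:
  (1) Word-Final Devoicing: no change — [nuwlitof]
  (2) Voicing Between Vowels: [nuwlitof] → [nuwlidof]
  (3) Initial Consonant Epenthesis: no change — [nuwlidof]
  (4) Final Vowel Lowering: no change — [nuwlidof]
  (5) Syncope: [nuwlidof] → [nwldof]
/loswahdi/:
  (1) Word-Final Devoicing: no change — [loswahdi]
  (2) Voicing Between Vowels: no change — [loswahdi]
  (3) Initial Consonant Epenthesis: no change — [loswahdi]
  (4) Final Vowel Lowering: [loswahdi] → [loswahde]
  (5) Syncope: no change — [loswahde]
/gotnakiza/:
  (1) Word-Final Devoicing: no change — [gotnakiza]
  (2) Voicing Between Vowels: [gotnakiza] → [gotnagiza]
  (3) Initial Consonant Epenthesis: no change — [gotnagiza]
  (4) Final Vowel Lowering: no change — [gotnagiza]
  (5) Syncope: [gotnagiza] → [gotnagza]

[nwldof], [loswahde], [gotnagza]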